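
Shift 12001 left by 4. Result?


0b10111011100001 << 4 = 0b101110111000010000 = 192016

192016


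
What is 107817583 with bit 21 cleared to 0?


107817583 & ~(1 << 21) = 105720431

105720431


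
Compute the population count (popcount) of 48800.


0b1011111010100000 has 8 set bits

8


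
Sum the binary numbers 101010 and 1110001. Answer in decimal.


101010 + 1110001 = 10011011 = 155

155


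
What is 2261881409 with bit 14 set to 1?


2261881409 | (1 << 14) = 2261881409 | 16384 = 2261897793

2261897793


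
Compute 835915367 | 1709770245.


0b110001110100110000111001100111 | 0b1100101111010010000011000000101 = 0b1110101111110110000111001100111 = 1979387495

1979387495


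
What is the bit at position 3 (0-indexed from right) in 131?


0b10000011, position 3 = 0

0


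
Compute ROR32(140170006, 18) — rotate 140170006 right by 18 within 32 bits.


Rotate 0b1000010110101101001100010110 right by 18 (32-bit) = 0b10110100110001011000001000010110 = 3032842774

3032842774


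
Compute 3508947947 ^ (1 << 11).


3508947947 ^ (1 << 11) = 3508947947 ^ 2048 = 3508945899

3508945899


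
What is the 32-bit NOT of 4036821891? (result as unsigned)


~0b11110000100111010000001110000011 = 0b1111011000101111110001111100 = 258145404 (32-bit unsigned)

258145404


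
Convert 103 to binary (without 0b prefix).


103 = 1100111 in binary

1100111


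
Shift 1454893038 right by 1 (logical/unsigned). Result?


0b1010110101101111110011111101110 >> 1 = 0b101011010110111111001111110111 = 727446519

727446519


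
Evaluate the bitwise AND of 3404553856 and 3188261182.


0b11001010111011010101111010000000 & 0b10111110000010010000000100111110 = 0b10001010000010010000000000000000 = 2315845632

2315845632


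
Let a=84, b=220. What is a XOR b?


84 ^ 220 = 136

136


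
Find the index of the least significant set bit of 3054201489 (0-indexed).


0b10110110000010110110101010010001. Lowest set bit at position 0

0


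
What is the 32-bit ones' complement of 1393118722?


1393118722 ^ 4294967295 = 2901848573

2901848573


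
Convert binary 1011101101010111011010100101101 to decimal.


1011101101010111011010100101101 in decimal = 1571534125

1571534125


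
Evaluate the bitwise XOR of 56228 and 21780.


0b1101101110100100 ^ 0b101010100010100 = 0b1000111010110000 = 36528

36528


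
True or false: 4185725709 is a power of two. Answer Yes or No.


0b11111001011111010001101100001101. Multiple bits set => No

No


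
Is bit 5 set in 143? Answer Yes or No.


0b10001111, bit 5 = 0. No

No


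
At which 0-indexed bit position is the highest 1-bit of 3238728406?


0b11000001000010110001001011010110. Highest set bit at position 31

31


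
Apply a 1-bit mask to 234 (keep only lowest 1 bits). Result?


234 & 1 = 0

0


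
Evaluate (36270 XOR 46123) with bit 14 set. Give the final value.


Step 1: 36270 ^ 46123 = 14725
Step 2: 14725 | (1 << 14) = 14725 | 16384 = 31109

31109


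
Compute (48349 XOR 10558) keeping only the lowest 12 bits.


Step 1: 48349 ^ 10558 = 38371
Step 2: 38371 & 4095 = 1507

1507


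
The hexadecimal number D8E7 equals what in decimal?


D8E7 hex = 55527 decimal

55527


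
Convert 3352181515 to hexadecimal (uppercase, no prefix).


3352181515 = C7CE3B0B hex

C7CE3B0B


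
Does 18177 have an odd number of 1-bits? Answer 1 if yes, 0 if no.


0b100011100000001 has 5 ones => parity 1

1


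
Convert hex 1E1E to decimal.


1E1E hex = 7710 decimal

7710


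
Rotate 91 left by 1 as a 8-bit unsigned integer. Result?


Rotate 0b1011011 left by 1 (8-bit) = 0b10110110 = 182

182


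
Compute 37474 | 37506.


0b1001001001100010 | 0b1001001010000010 = 0b1001001011100010 = 37602

37602


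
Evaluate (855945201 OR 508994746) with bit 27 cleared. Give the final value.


Step 1: 855945201 | 508994746 = 1062645755
Step 2: 1062645755 & ~(1 << 27) = 928428027

928428027


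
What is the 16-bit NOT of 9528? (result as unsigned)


~0b10010100111000 = 0b1101101011000111 = 56007 (16-bit unsigned)

56007


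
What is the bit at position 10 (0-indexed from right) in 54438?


0b1101010010100110, position 10 = 1

1


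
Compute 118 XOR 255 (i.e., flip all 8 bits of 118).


118 ^ 255 = 137

137


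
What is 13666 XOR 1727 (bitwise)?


0b11010101100010 ^ 0b11010111111 = 0b11001111011101 = 13277

13277


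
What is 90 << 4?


0b1011010 << 4 = 0b10110100000 = 1440

1440


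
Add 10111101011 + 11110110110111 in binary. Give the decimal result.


10111101011 + 11110110110111 = 100001110100010 = 17314

17314


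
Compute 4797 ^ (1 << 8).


4797 ^ (1 << 8) = 4797 ^ 256 = 5053

5053


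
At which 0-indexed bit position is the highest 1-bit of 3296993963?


0b11000100100001000010001010101011. Highest set bit at position 31

31


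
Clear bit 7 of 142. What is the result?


142 & ~(1 << 7) = 14

14


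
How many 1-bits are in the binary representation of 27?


0b11011 has 4 set bits

4


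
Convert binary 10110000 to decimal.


10110000 in decimal = 176

176


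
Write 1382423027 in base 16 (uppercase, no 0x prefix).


1382423027 = 526619F3 hex

526619F3


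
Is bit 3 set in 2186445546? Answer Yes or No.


0b10000010010100101000001011101010, bit 3 = 1. Yes

Yes


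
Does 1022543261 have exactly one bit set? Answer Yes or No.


0b111100111100101100010110011101. Multiple bits set => No

No


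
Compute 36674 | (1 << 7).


36674 | (1 << 7) = 36674 | 128 = 36802

36802


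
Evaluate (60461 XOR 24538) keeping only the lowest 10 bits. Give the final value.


Step 1: 60461 ^ 24538 = 46071
Step 2: 46071 & 1023 = 1015

1015


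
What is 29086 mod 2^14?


29086 & 16383 = 12702

12702


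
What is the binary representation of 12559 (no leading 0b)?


12559 = 11000100001111 in binary

11000100001111


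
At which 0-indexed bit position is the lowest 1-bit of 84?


0b1010100. Lowest set bit at position 2

2


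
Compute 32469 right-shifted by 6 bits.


0b111111011010101 >> 6 = 0b111111011 = 507

507


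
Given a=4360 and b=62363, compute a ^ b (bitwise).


4360 ^ 62363 = 58003

58003


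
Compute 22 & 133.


0b10110 & 0b10000101 = 0b100 = 4

4


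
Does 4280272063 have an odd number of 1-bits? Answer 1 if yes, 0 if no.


0b11111111000111111100010010111111 has 23 ones => parity 1

1


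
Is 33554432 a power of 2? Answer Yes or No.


0b10000000000000000000000000. Only one bit set => Yes

Yes


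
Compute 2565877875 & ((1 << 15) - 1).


2565877875 & 32767 = 12403

12403


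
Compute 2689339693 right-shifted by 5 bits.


0b10100000010011000001000100101101 >> 5 = 0b101000000100110000010001001 = 84041865

84041865


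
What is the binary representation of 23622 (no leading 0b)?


23622 = 101110001000110 in binary

101110001000110


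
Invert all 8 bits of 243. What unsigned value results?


243 ^ 255 = 12

12


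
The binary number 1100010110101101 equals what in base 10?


1100010110101101 in decimal = 50605

50605


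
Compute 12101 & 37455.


0b10111101000101 & 0b1001001001001111 = 0b1001000101 = 581

581


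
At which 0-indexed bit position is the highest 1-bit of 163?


0b10100011. Highest set bit at position 7

7


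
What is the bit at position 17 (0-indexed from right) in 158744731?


0b1001011101100100000010011011, position 17 = 1

1


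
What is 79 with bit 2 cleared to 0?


79 & ~(1 << 2) = 75

75


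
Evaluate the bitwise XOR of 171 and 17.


0b10101011 ^ 0b10001 = 0b10111010 = 186

186


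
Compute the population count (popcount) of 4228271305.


0b11111100000001100100110011001001 has 15 set bits

15


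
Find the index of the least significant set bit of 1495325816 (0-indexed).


0b1011001001000001101110001111000. Lowest set bit at position 3

3


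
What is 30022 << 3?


0b111010101000110 << 3 = 0b111010101000110000 = 240176

240176


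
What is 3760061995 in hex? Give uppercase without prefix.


3760061995 = E01DFE2B hex

E01DFE2B


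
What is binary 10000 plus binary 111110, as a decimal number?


10000 + 111110 = 1001110 = 78

78


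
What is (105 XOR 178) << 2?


Step 1: 105 ^ 178 = 219
Step 2: 219 << 2 = 876

876


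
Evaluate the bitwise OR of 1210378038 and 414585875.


0b1001000001001001110011100110110 | 0b11000101101100001010000010011 = 0b1011000101101101111011100110111 = 1488385847

1488385847


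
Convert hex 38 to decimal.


38 hex = 56 decimal

56


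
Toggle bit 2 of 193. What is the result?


193 ^ (1 << 2) = 193 ^ 4 = 197

197


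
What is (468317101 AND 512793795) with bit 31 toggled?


Step 1: 468317101 & 512793795 = 444633217
Step 2: 444633217 ^ (1 << 31) = 444633217 ^ 2147483648 = 2592116865

2592116865


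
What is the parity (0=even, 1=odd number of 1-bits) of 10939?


0b10101010111011 has 9 ones => parity 1

1


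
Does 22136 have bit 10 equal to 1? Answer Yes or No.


0b101011001111000, bit 10 = 1. Yes

Yes


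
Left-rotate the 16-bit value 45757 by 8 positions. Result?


Rotate 0b1011001010111101 left by 8 (16-bit) = 0b1011110110110010 = 48562

48562


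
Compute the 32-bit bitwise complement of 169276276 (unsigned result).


~0b1010000101101111001101110100 = 0b11110101111010010000110010001011 = 4125691019 (32-bit unsigned)

4125691019


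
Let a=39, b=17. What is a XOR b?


39 ^ 17 = 54

54


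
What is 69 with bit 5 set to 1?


69 | (1 << 5) = 69 | 32 = 101

101


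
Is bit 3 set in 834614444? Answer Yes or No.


0b110001101111110011010010101100, bit 3 = 1. Yes

Yes


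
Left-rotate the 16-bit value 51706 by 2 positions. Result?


Rotate 0b1100100111111010 left by 2 (16-bit) = 0b10011111101011 = 10219

10219


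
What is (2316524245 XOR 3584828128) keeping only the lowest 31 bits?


Step 1: 2316524245 ^ 3584828128 = 1606383669
Step 2: 1606383669 & 2147483647 = 1606383669

1606383669


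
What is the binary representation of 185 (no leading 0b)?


185 = 10111001 in binary

10111001


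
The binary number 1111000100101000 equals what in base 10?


1111000100101000 in decimal = 61736

61736


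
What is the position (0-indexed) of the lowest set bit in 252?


0b11111100. Lowest set bit at position 2

2


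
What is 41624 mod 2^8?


41624 & 255 = 152

152


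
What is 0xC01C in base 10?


C01C hex = 49180 decimal

49180


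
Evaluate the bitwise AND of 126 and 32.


0b1111110 & 0b100000 = 0b100000 = 32

32


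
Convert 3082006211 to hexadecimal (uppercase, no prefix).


3082006211 = B7B3AEC3 hex

B7B3AEC3


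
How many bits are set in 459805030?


0b11011011010000001000101100110 has 13 set bits

13


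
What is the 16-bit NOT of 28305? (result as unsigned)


~0b110111010010001 = 0b1001000101101110 = 37230 (16-bit unsigned)

37230


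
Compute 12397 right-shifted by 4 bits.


0b11000001101101 >> 4 = 0b1100000110 = 774

774


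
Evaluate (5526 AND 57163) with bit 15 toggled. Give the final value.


Step 1: 5526 & 57163 = 5378
Step 2: 5378 ^ (1 << 15) = 5378 ^ 32768 = 38146

38146


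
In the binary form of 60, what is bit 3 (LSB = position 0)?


0b111100, position 3 = 1

1


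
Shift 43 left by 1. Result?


0b101011 << 1 = 0b1010110 = 86

86


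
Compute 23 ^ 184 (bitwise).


0b10111 ^ 0b10111000 = 0b10101111 = 175

175


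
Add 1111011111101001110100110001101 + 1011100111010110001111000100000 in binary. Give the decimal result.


1111011111101001110100110001101 + 1011100111010110001111000100000 = 11011000111000000000011110101101 = 3638560685

3638560685


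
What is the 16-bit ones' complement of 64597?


64597 ^ 65535 = 938

938


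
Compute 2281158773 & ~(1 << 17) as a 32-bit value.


2281158773 & ~(1 << 17) = 2281027701

2281027701


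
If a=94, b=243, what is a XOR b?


94 ^ 243 = 173

173


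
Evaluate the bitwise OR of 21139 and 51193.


0b101001010010011 | 0b1100011111111001 = 0b1101011111111011 = 55291

55291


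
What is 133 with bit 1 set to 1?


133 | (1 << 1) = 133 | 2 = 135

135


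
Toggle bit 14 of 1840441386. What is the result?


1840441386 ^ (1 << 14) = 1840441386 ^ 16384 = 1840425002

1840425002


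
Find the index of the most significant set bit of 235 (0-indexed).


0b11101011. Highest set bit at position 7

7


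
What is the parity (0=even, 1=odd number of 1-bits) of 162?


0b10100010 has 3 ones => parity 1

1


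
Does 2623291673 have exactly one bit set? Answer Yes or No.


0b10011100010111000100000100011001. Multiple bits set => No

No


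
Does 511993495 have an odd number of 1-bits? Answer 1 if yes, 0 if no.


0b11110100001000110011010010111 has 15 ones => parity 1

1


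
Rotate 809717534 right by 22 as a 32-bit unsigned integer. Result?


Rotate 0b110000010000110100111100011110 right by 22 (32-bit) = 0b1101001111000111100011000001 = 222066881

222066881


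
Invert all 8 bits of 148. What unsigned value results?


148 ^ 255 = 107

107


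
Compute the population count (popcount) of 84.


0b1010100 has 3 set bits

3


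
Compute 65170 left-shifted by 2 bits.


0b1111111010010010 << 2 = 0b111111101001001000 = 260680

260680


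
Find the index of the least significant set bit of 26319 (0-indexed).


0b110011011001111. Lowest set bit at position 0

0


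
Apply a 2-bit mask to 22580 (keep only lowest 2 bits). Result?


22580 & 3 = 0

0


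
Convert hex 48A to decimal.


48A hex = 1162 decimal

1162


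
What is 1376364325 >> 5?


0b1010010000010011010011100100101 >> 5 = 0b10100100000100110100111001 = 43011385

43011385


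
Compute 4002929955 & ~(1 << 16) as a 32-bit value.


4002929955 & ~(1 << 16) = 4002864419

4002864419


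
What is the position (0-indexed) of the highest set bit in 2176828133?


0b10000001101111111100001011100101. Highest set bit at position 31

31


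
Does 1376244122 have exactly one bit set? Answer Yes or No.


0b1010010000001111101000110011010. Multiple bits set => No

No


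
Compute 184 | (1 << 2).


184 | (1 << 2) = 184 | 4 = 188

188


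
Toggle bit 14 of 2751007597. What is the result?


2751007597 ^ (1 << 14) = 2751007597 ^ 16384 = 2751023981

2751023981


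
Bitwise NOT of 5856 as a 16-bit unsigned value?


~0b1011011100000 = 0b1110100100011111 = 59679 (16-bit unsigned)

59679


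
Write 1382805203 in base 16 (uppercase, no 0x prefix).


1382805203 = 526BEED3 hex

526BEED3


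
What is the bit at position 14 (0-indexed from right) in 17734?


0b100010101000110, position 14 = 1

1


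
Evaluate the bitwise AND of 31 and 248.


0b11111 & 0b11111000 = 0b11000 = 24

24


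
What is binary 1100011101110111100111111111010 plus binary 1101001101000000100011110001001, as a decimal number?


1100011101110111100111111111010 + 1101001101000000100011110001001 = 11001101010111000001011110000011 = 3445364611

3445364611


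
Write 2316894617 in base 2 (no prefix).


2316894617 = 10001010000110010000000110011001 in binary

10001010000110010000000110011001


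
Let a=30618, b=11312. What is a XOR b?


30618 ^ 11312 = 23466

23466


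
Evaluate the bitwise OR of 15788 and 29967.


0b11110110101100 | 0b111010100001111 = 0b111110110101111 = 32175

32175


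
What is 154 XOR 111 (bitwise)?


0b10011010 ^ 0b1101111 = 0b11110101 = 245

245


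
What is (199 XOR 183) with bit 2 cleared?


Step 1: 199 ^ 183 = 112
Step 2: 112 & ~(1 << 2) = 112

112


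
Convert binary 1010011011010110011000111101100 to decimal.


1010011011010110011000111101100 in decimal = 1399534060

1399534060


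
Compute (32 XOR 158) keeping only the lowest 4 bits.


Step 1: 32 ^ 158 = 190
Step 2: 190 & 15 = 14

14


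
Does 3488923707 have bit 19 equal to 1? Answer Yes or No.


0b11001111111101001100000000111011, bit 19 = 0. No

No


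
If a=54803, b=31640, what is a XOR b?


54803 ^ 31640 = 44427

44427


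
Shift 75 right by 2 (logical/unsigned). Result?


0b1001011 >> 2 = 0b10010 = 18

18


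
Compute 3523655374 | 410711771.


0b11010010000001101011011011001110 | 0b11000011110101111011011011011 = 0b11011010011111101111011011011111 = 3665753823

3665753823


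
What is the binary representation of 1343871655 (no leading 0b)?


1343871655 = 1010000000110011101101010100111 in binary

1010000000110011101101010100111


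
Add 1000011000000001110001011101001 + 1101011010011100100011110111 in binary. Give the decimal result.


1000011000000001110001011101001 + 1101011010011100100011110111 = 1010000011010101010101111100000 = 1349168096

1349168096


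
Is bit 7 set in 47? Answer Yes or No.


0b101111, bit 7 = 0. No

No


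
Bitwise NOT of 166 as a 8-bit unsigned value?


~0b10100110 = 0b1011001 = 89 (8-bit unsigned)

89


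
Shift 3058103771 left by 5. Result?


0b10110110010001101111010111011011 << 5 = 0b1011011001000110111101011101101100000 = 97859320672

97859320672


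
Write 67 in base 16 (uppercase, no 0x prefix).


67 = 43 hex

43


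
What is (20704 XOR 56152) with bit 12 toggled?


Step 1: 20704 ^ 56152 = 35768
Step 2: 35768 ^ (1 << 12) = 35768 ^ 4096 = 39864

39864


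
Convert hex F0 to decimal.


F0 hex = 240 decimal

240


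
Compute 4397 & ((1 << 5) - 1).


4397 & 31 = 13

13


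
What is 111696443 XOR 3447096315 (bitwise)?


0b110101010000101101000111011 ^ 0b11001101011101101000001111111011 = 0b11001011110111101101100111000000 = 3420379584

3420379584


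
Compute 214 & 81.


0b11010110 & 0b1010001 = 0b1010000 = 80

80


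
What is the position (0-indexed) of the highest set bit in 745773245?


0b101100011100111001100010111101. Highest set bit at position 29

29


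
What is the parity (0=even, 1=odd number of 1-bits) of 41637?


0b1010001010100101 has 7 ones => parity 1

1


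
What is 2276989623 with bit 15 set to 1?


2276989623 | (1 << 15) = 2276989623 | 32768 = 2277022391

2277022391


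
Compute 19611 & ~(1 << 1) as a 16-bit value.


19611 & ~(1 << 1) = 19609

19609


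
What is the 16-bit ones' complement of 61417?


61417 ^ 65535 = 4118

4118


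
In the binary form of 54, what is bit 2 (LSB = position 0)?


0b110110, position 2 = 1

1


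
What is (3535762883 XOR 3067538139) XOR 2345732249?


Step 1: 3535762883 ^ 3067538139 = 1684643608
Step 2: 1684643608 ^ 2345732249 = 4021852033

4021852033


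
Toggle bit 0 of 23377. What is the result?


23377 ^ (1 << 0) = 23377 ^ 1 = 23376

23376


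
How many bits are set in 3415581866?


0b11001011100101011010010010101010 has 16 set bits

16


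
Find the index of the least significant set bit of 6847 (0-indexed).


0b1101010111111. Lowest set bit at position 0

0


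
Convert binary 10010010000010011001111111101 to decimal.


10010010000010011001111111101 in decimal = 306263037

306263037


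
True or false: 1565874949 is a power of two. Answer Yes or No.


0b1011101010101010101101100000101. Multiple bits set => No

No


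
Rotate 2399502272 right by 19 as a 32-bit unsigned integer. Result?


Rotate 0b10001111000001010111111111000000 right by 19 (32-bit) = 0b10101111111110000001000111100000 = 2952270304

2952270304


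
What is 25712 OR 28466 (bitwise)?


0b110010001110000 | 0b110111100110010 = 0b110111101110010 = 28530

28530


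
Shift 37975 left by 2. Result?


0b1001010001010111 << 2 = 0b100101000101011100 = 151900

151900


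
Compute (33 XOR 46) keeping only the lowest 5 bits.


Step 1: 33 ^ 46 = 15
Step 2: 15 & 31 = 15

15


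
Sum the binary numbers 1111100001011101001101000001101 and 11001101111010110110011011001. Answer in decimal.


1111100001011101001101000001101 + 11001101111010110110011011001 = 10010101111011000000011011100110 = 2515273446

2515273446


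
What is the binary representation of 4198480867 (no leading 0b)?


4198480867 = 11111010001111111011101111100011 in binary

11111010001111111011101111100011


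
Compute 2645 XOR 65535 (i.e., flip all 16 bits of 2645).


2645 ^ 65535 = 62890

62890


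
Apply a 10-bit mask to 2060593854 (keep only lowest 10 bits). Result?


2060593854 & 1023 = 702

702


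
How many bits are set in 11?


0b1011 has 3 set bits

3


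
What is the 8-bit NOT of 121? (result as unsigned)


~0b1111001 = 0b10000110 = 134 (8-bit unsigned)

134


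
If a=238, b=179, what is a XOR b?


238 ^ 179 = 93

93


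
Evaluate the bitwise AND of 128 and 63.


0b10000000 & 0b111111 = 0b0 = 0

0


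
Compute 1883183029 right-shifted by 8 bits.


0b1110000001111110001011110110101 >> 8 = 0b11100000011111100010111 = 7356183

7356183


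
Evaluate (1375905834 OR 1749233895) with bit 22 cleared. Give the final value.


Step 1: 1375905834 | 1749233895 = 2051258607
Step 2: 2051258607 & ~(1 << 22) = 2047064303

2047064303


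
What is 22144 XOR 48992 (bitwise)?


0b101011010000000 ^ 0b1011111101100000 = 0b1110100111100000 = 59872

59872


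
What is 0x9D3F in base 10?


9D3F hex = 40255 decimal

40255


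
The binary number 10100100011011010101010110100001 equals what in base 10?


10100100011011010101010110100001 in decimal = 2758628769

2758628769


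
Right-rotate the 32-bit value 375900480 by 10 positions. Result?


Rotate 0b10110011001111100100101000000 right by 10 (32-bit) = 0b1010000000001011001100111110010 = 1342544370

1342544370


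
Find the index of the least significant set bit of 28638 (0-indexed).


0b110111111011110. Lowest set bit at position 1

1


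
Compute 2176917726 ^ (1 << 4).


2176917726 ^ (1 << 4) = 2176917726 ^ 16 = 2176917710

2176917710


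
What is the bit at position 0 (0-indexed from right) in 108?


0b1101100, position 0 = 0

0


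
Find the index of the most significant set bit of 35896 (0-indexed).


0b1000110000111000. Highest set bit at position 15

15


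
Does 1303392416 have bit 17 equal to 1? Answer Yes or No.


0b1001101101100000011000010100000, bit 17 = 0. No

No


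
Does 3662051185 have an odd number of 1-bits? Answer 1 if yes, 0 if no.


0b11011010010001100111011101110001 has 18 ones => parity 0

0


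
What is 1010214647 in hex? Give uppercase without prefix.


1010214647 = 3C36A6F7 hex

3C36A6F7


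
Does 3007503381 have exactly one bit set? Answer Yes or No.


0b10110011010000101101110000010101. Multiple bits set => No

No


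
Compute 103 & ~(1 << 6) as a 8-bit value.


103 & ~(1 << 6) = 39

39


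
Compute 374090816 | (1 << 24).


374090816 | (1 << 24) = 374090816 | 16777216 = 390868032

390868032


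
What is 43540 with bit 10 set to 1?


43540 | (1 << 10) = 43540 | 1024 = 44564

44564


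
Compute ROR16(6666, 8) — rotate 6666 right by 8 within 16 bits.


Rotate 0b1101000001010 right by 8 (16-bit) = 0b101000011010 = 2586

2586


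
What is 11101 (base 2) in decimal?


11101 in decimal = 29

29


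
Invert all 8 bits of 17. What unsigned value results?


17 ^ 255 = 238

238


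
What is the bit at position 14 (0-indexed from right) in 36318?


0b1000110111011110, position 14 = 0

0


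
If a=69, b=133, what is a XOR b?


69 ^ 133 = 192

192


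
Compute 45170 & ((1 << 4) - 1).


45170 & 15 = 2

2


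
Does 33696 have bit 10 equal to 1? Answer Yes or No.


0b1000001110100000, bit 10 = 0. No

No


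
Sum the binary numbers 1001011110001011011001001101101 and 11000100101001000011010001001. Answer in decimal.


1001011110001011011001001101101 + 11000100101001000011010001001 = 1100100010110100011100011110110 = 1683634422

1683634422


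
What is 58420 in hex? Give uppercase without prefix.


58420 = E434 hex

E434


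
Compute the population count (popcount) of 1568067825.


0b1011101011101101101000011110001 has 18 set bits

18


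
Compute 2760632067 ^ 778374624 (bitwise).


0b10100100100010111110011100000011 ^ 0b101110011001010000110111100000 = 0b10001010111011101110101011100011 = 2330913507

2330913507


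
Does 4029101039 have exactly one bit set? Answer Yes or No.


0b11110000001001110011001111101111. Multiple bits set => No

No


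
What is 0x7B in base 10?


7B hex = 123 decimal

123


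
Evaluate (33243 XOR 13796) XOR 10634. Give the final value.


Step 1: 33243 ^ 13796 = 46143
Step 2: 46143 ^ 10634 = 40373

40373


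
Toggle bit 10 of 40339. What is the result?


40339 ^ (1 << 10) = 40339 ^ 1024 = 39315

39315


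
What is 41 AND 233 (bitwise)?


0b101001 & 0b11101001 = 0b101001 = 41

41


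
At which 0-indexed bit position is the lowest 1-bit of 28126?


0b110110111011110. Lowest set bit at position 1

1


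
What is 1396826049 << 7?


0b1010011010000011101111111000001 << 7 = 0b10100110100000111011111110000010000000 = 178793734272

178793734272


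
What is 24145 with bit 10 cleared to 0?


24145 & ~(1 << 10) = 23121

23121


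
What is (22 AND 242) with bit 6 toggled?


Step 1: 22 & 242 = 18
Step 2: 18 ^ (1 << 6) = 18 ^ 64 = 82

82


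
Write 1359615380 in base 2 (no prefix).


1359615380 = 1010001000010100001010110010100 in binary

1010001000010100001010110010100


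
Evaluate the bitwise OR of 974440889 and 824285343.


0b111010000101001100100110111001 | 0b110001001000011001100010011111 = 0b111011001101011101100110111111 = 993384895

993384895


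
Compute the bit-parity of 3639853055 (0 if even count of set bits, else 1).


0b11011000111100111011111111111111 has 25 ones => parity 1

1


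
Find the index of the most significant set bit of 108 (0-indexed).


0b1101100. Highest set bit at position 6

6


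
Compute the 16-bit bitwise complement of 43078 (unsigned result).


~0b1010100001000110 = 0b101011110111001 = 22457 (16-bit unsigned)

22457


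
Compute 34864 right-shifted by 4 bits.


0b1000100000110000 >> 4 = 0b100010000011 = 2179

2179


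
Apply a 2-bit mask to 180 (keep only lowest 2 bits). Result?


180 & 3 = 0

0


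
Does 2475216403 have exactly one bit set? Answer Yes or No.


0b10010011100010001100111000010011. Multiple bits set => No

No


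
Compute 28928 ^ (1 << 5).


28928 ^ (1 << 5) = 28928 ^ 32 = 28960

28960


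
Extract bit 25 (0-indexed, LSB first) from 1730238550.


0b1100111001000010101100001010110, position 25 = 1

1


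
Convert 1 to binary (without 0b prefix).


1 = 1 in binary

1


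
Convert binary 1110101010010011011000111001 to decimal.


1110101010010011011000111001 in decimal = 245970489

245970489


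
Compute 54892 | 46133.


0b1101011001101100 | 0b1011010000110101 = 0b1111011001111101 = 63101

63101


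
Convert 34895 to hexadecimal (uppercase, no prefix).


34895 = 884F hex

884F


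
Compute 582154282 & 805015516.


0b100010101100101111100000101010 & 0b101111111110111000111111011100 = 0b100010101100101000100000001000 = 582125576

582125576


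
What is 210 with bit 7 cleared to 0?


210 & ~(1 << 7) = 82

82


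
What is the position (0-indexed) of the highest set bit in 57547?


0b1110000011001011. Highest set bit at position 15

15


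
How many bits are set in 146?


0b10010010 has 3 set bits

3


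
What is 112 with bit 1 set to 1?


112 | (1 << 1) = 112 | 2 = 114

114


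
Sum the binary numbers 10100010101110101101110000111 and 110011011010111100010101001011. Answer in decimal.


10100010101110101101110000111 + 110011011010111100010101001011 = 1000111110000110010000011010010 = 1203970258

1203970258


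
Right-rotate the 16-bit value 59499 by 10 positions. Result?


Rotate 0b1110100001101011 right by 10 (16-bit) = 0b1101011111010 = 6906

6906


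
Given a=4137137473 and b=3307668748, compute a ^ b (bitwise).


4137137473 ^ 3307668748 = 867217485

867217485


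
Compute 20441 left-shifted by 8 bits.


0b100111111011001 << 8 = 0b10011111101100100000000 = 5232896

5232896


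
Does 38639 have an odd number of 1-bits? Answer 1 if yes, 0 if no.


0b1001011011101111 has 11 ones => parity 1

1


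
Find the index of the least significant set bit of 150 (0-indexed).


0b10010110. Lowest set bit at position 1

1


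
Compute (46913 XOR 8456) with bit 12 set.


Step 1: 46913 ^ 8456 = 38473
Step 2: 38473 | (1 << 12) = 38473 | 4096 = 38473

38473


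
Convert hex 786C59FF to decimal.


786C59FF hex = 2020366847 decimal

2020366847


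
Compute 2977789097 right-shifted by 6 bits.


0b10110001011111010111010010101001 >> 6 = 0b10110001011111010111010010 = 46527954

46527954


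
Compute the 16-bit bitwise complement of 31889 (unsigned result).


~0b111110010010001 = 0b1000001101101110 = 33646 (16-bit unsigned)

33646


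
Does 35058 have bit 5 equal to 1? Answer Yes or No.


0b1000100011110010, bit 5 = 1. Yes

Yes


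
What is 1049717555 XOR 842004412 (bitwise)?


0b111110100100010110101100110011 ^ 0b110010001011111111011110111100 = 0b1100101111101001110010001111 = 213818511

213818511


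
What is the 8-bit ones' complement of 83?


83 ^ 255 = 172

172


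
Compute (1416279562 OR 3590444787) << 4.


Step 1: 1416279562 | 3590444787 = 3597399803
Step 2: 3597399803 << 4 = 57558396848

57558396848


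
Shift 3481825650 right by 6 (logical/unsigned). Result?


0b11001111100010000111000101110010 >> 6 = 0b11001111100010000111000101 = 54403525

54403525


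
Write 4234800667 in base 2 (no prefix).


4234800667 = 11111100011010011110111000011011 in binary

11111100011010011110111000011011


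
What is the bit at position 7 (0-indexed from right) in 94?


0b1011110, position 7 = 0

0


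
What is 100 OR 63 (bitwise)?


0b1100100 | 0b111111 = 0b1111111 = 127

127


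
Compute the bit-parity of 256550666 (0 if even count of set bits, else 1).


0b1111010010101010011100001010 has 14 ones => parity 0

0


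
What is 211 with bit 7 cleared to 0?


211 & ~(1 << 7) = 83

83


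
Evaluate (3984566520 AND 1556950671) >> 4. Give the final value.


Step 1: 3984566520 & 1556950671 = 1280125064
Step 2: 1280125064 >> 4 = 80007816

80007816


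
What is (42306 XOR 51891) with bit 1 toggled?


Step 1: 42306 ^ 51891 = 28657
Step 2: 28657 ^ (1 << 1) = 28657 ^ 2 = 28659

28659


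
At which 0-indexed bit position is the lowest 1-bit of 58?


0b111010. Lowest set bit at position 1

1


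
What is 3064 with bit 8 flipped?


3064 ^ (1 << 8) = 3064 ^ 256 = 2808

2808


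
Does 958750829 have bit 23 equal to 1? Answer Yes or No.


0b111001001001010110000001101101, bit 23 = 0. No

No


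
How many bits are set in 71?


0b1000111 has 4 set bits

4


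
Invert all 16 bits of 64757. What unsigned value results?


64757 ^ 65535 = 778

778


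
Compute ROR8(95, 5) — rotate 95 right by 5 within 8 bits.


Rotate 0b1011111 right by 5 (8-bit) = 0b11111010 = 250

250


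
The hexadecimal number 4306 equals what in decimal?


4306 hex = 17158 decimal

17158


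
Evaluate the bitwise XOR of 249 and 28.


0b11111001 ^ 0b11100 = 0b11100101 = 229

229


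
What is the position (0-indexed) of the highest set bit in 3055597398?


0b10110110001000001011011101010110. Highest set bit at position 31

31


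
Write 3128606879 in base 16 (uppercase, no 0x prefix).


3128606879 = BA7AC09F hex

BA7AC09F


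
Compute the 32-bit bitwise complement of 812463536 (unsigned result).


~0b110000011011010011010110110000 = 0b11001111100100101100101001001111 = 3482503759 (32-bit unsigned)

3482503759


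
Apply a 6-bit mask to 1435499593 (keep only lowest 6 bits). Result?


1435499593 & 63 = 9

9


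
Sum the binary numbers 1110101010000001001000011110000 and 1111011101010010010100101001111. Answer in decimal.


1110101010000001001000011110000 + 1111011101010010010100101001111 = 11110000111010011011101000111111 = 4041849407

4041849407


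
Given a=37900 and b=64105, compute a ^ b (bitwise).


37900 ^ 64105 = 28261

28261


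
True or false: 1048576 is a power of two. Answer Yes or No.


0b100000000000000000000. Only one bit set => Yes

Yes


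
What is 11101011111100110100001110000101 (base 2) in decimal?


11101011111100110100001110000101 in decimal = 3958588293

3958588293


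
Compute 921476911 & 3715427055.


0b110110111011001001111100101111 & 0b11011101011101001110101011101111 = 0b10100011001001000101000101111 = 342133295

342133295


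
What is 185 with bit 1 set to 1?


185 | (1 << 1) = 185 | 2 = 187

187


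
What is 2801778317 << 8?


0b10100110111111111011111010001101 << 8 = 0b1010011011111111101111101000110100000000 = 717255249152

717255249152


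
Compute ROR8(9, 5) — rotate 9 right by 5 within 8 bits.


Rotate 0b1001 right by 5 (8-bit) = 0b1001000 = 72

72


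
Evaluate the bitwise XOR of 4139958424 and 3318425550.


0b11110110110000101100000010011000 ^ 0b11000101110010110010011111001110 = 0b110011000010011110011101010110 = 856287062

856287062


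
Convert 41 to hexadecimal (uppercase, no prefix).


41 = 29 hex

29


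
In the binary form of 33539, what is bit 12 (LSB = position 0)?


0b1000001100000011, position 12 = 0

0


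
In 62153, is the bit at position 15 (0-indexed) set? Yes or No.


0b1111001011001001, bit 15 = 1. Yes

Yes


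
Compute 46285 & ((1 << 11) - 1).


46285 & 2047 = 1229

1229


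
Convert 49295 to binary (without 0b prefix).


49295 = 1100000010001111 in binary

1100000010001111


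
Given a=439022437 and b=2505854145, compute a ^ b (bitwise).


439022437 ^ 2505854145 = 2406924196

2406924196


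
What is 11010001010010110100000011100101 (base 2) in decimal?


11010001010010110100000011100101 in decimal = 3511369957

3511369957


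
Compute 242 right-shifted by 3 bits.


0b11110010 >> 3 = 0b11110 = 30

30


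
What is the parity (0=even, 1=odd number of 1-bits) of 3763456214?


0b11100000010100011100100011010110 has 14 ones => parity 0

0


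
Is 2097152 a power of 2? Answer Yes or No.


0b1000000000000000000000. Only one bit set => Yes

Yes


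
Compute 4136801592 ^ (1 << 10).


4136801592 ^ (1 << 10) = 4136801592 ^ 1024 = 4136800568

4136800568


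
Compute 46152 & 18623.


0b1011010001001000 & 0b100100010111111 = 0b1000 = 8

8


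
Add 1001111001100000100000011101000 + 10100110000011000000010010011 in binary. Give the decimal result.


1001111001100000100000011101000 + 10100110000011000000010010011 = 1100011111100011100000101111011 = 1676788091

1676788091


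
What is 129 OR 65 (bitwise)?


0b10000001 | 0b1000001 = 0b11000001 = 193

193


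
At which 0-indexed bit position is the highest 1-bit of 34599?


0b1000011100100111. Highest set bit at position 15

15


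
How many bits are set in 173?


0b10101101 has 5 set bits

5


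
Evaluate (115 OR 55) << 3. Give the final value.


Step 1: 115 | 55 = 119
Step 2: 119 << 3 = 952

952


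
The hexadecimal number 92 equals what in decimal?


92 hex = 146 decimal

146


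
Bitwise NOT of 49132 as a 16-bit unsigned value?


~0b1011111111101100 = 0b100000000010011 = 16403 (16-bit unsigned)

16403


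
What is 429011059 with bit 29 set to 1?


429011059 | (1 << 29) = 429011059 | 536870912 = 965881971

965881971


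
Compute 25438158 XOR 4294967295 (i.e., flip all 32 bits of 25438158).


25438158 ^ 4294967295 = 4269529137

4269529137


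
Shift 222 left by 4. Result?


0b11011110 << 4 = 0b110111100000 = 3552

3552


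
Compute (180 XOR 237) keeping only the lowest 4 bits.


Step 1: 180 ^ 237 = 89
Step 2: 89 & 15 = 9

9


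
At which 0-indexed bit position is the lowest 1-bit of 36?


0b100100. Lowest set bit at position 2

2


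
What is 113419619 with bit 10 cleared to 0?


113419619 & ~(1 << 10) = 113418595

113418595


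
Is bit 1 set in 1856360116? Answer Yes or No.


0b1101110101001011100111010110100, bit 1 = 0. No

No


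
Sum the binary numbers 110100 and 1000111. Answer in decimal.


110100 + 1000111 = 1111011 = 123

123


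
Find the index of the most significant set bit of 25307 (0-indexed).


0b110001011011011. Highest set bit at position 14

14


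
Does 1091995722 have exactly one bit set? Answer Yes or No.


0b1000001000101101000100001001010. Multiple bits set => No

No


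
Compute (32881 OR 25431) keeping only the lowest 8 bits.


Step 1: 32881 | 25431 = 58231
Step 2: 58231 & 255 = 119

119


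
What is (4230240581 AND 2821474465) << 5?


Step 1: 4230240581 & 2821474465 = 2820950017
Step 2: 2820950017 << 5 = 90270400544

90270400544


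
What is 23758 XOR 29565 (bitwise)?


0b101110011001110 ^ 0b111001101111101 = 0b10111110110011 = 12211

12211


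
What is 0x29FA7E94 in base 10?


29FA7E94 hex = 704282260 decimal

704282260


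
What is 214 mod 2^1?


214 & 1 = 0

0


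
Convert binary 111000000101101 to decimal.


111000000101101 in decimal = 28717

28717


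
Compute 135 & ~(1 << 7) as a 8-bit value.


135 & ~(1 << 7) = 7

7


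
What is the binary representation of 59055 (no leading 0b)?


59055 = 1110011010101111 in binary

1110011010101111


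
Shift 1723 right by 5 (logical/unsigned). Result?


0b11010111011 >> 5 = 0b110101 = 53

53


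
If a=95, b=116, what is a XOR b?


95 ^ 116 = 43

43


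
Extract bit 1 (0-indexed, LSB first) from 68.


0b1000100, position 1 = 0

0


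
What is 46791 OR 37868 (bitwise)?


0b1011011011000111 | 0b1001001111101100 = 0b1011011111101111 = 47087

47087


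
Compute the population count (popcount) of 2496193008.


0b10010100110010001110000111110000 has 14 set bits

14


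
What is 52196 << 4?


0b1100101111100100 << 4 = 0b11001011111001000000 = 835136

835136


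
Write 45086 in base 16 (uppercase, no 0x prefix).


45086 = B01E hex

B01E


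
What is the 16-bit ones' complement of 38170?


38170 ^ 65535 = 27365

27365


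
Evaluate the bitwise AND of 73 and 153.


0b1001001 & 0b10011001 = 0b1001 = 9

9


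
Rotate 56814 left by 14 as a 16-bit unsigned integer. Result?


Rotate 0b1101110111101110 left by 14 (16-bit) = 0b1011011101111011 = 46971

46971


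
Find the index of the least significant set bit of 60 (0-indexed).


0b111100. Lowest set bit at position 2

2


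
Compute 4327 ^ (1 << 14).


4327 ^ (1 << 14) = 4327 ^ 16384 = 20711

20711


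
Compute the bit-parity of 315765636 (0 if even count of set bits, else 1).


0b10010110100100011001110000100 has 12 ones => parity 0

0


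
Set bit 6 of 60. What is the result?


60 | (1 << 6) = 60 | 64 = 124

124
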